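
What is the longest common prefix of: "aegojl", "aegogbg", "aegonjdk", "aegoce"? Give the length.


Words: aegojl, aegogbg, aegonjdk, aegoce
  Position 0: all 'a' => match
  Position 1: all 'e' => match
  Position 2: all 'g' => match
  Position 3: all 'o' => match
  Position 4: ('j', 'g', 'n', 'c') => mismatch, stop
LCP = "aego" (length 4)

4


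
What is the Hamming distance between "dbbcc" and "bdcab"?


Comparing "dbbcc" and "bdcab" position by position:
  Position 0: 'd' vs 'b' => differ
  Position 1: 'b' vs 'd' => differ
  Position 2: 'b' vs 'c' => differ
  Position 3: 'c' vs 'a' => differ
  Position 4: 'c' vs 'b' => differ
Total differences (Hamming distance): 5

5


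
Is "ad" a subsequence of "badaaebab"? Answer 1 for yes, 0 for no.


Check if "ad" is a subsequence of "badaaebab"
Greedy scan:
  Position 0 ('b'): no match needed
  Position 1 ('a'): matches sub[0] = 'a'
  Position 2 ('d'): matches sub[1] = 'd'
  Position 3 ('a'): no match needed
  Position 4 ('a'): no match needed
  Position 5 ('e'): no match needed
  Position 6 ('b'): no match needed
  Position 7 ('a'): no match needed
  Position 8 ('b'): no match needed
All 2 characters matched => is a subsequence

1


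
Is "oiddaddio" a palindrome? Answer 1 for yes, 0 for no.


Input: oiddaddio
Reversed: oiddaddio
  Compare pos 0 ('o') with pos 8 ('o'): match
  Compare pos 1 ('i') with pos 7 ('i'): match
  Compare pos 2 ('d') with pos 6 ('d'): match
  Compare pos 3 ('d') with pos 5 ('d'): match
Result: palindrome

1


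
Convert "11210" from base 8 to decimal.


Input: "11210" in base 8
Positional expansion:
  Digit '1' (value 1) x 8^4 = 4096
  Digit '1' (value 1) x 8^3 = 512
  Digit '2' (value 2) x 8^2 = 128
  Digit '1' (value 1) x 8^1 = 8
  Digit '0' (value 0) x 8^0 = 0
Sum = 4744

4744


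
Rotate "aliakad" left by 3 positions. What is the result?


Input: "aliakad", rotate left by 3
First 3 characters: "ali"
Remaining characters: "akad"
Concatenate remaining + first: "akad" + "ali" = "akadali"

akadali


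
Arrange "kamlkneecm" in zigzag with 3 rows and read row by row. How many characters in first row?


Zigzag "kamlkneecm" into 3 rows:
Placing characters:
  'k' => row 0
  'a' => row 1
  'm' => row 2
  'l' => row 1
  'k' => row 0
  'n' => row 1
  'e' => row 2
  'e' => row 1
  'c' => row 0
  'm' => row 1
Rows:
  Row 0: "kkc"
  Row 1: "alnem"
  Row 2: "me"
First row length: 3

3


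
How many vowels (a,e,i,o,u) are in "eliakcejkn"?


Input: eliakcejkn
Checking each character:
  'e' at position 0: vowel (running total: 1)
  'l' at position 1: consonant
  'i' at position 2: vowel (running total: 2)
  'a' at position 3: vowel (running total: 3)
  'k' at position 4: consonant
  'c' at position 5: consonant
  'e' at position 6: vowel (running total: 4)
  'j' at position 7: consonant
  'k' at position 8: consonant
  'n' at position 9: consonant
Total vowels: 4

4


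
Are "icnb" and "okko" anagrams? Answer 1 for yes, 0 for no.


Strings: "icnb", "okko"
Sorted first:  bcin
Sorted second: kkoo
Differ at position 0: 'b' vs 'k' => not anagrams

0


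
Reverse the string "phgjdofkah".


Input: phgjdofkah
Reading characters right to left:
  Position 9: 'h'
  Position 8: 'a'
  Position 7: 'k'
  Position 6: 'f'
  Position 5: 'o'
  Position 4: 'd'
  Position 3: 'j'
  Position 2: 'g'
  Position 1: 'h'
  Position 0: 'p'
Reversed: hakfodjghp

hakfodjghp


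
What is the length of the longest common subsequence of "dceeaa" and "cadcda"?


LCS of "dceeaa" and "cadcda"
DP table:
           c    a    d    c    d    a
      0    0    0    0    0    0    0
  d   0    0    0    1    1    1    1
  c   0    1    1    1    2    2    2
  e   0    1    1    1    2    2    2
  e   0    1    1    1    2    2    2
  a   0    1    2    2    2    2    3
  a   0    1    2    2    2    2    3
LCS length = dp[6][6] = 3

3


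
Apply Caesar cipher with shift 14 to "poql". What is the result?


Caesar cipher: shift "poql" by 14
  'p' (pos 15) + 14 = pos 3 = 'd'
  'o' (pos 14) + 14 = pos 2 = 'c'
  'q' (pos 16) + 14 = pos 4 = 'e'
  'l' (pos 11) + 14 = pos 25 = 'z'
Result: dcez

dcez


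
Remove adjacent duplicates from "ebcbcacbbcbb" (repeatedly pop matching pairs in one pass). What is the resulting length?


Input: ebcbcacbbcbb
Stack-based adjacent duplicate removal:
  Read 'e': push. Stack: e
  Read 'b': push. Stack: eb
  Read 'c': push. Stack: ebc
  Read 'b': push. Stack: ebcb
  Read 'c': push. Stack: ebcbc
  Read 'a': push. Stack: ebcbca
  Read 'c': push. Stack: ebcbcac
  Read 'b': push. Stack: ebcbcacb
  Read 'b': matches stack top 'b' => pop. Stack: ebcbcac
  Read 'c': matches stack top 'c' => pop. Stack: ebcbca
  Read 'b': push. Stack: ebcbcab
  Read 'b': matches stack top 'b' => pop. Stack: ebcbca
Final stack: "ebcbca" (length 6)

6


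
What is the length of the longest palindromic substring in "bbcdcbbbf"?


Input: "bbcdcbbbf"
Checking substrings for palindromes:
  [0:7] "bbcdcbb" (len 7) => palindrome
  [1:6] "bcdcb" (len 5) => palindrome
  [2:5] "cdc" (len 3) => palindrome
  [5:8] "bbb" (len 3) => palindrome
  [0:2] "bb" (len 2) => palindrome
  [5:7] "bb" (len 2) => palindrome
Longest palindromic substring: "bbcdcbb" with length 7

7


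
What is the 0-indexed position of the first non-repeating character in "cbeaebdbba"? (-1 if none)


Input: cbeaebdbba
Character frequencies:
  'a': 2
  'b': 4
  'c': 1
  'd': 1
  'e': 2
Scanning left to right for freq == 1:
  Position 0 ('c'): unique! => answer = 0

0


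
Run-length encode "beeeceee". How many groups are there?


Input: beeeceee
Scanning for consecutive runs:
  Group 1: 'b' x 1 (positions 0-0)
  Group 2: 'e' x 3 (positions 1-3)
  Group 3: 'c' x 1 (positions 4-4)
  Group 4: 'e' x 3 (positions 5-7)
Total groups: 4

4


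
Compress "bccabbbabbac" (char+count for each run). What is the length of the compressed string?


Input: bccabbbabbac
Runs:
  'b' x 1 => "b1"
  'c' x 2 => "c2"
  'a' x 1 => "a1"
  'b' x 3 => "b3"
  'a' x 1 => "a1"
  'b' x 2 => "b2"
  'a' x 1 => "a1"
  'c' x 1 => "c1"
Compressed: "b1c2a1b3a1b2a1c1"
Compressed length: 16

16


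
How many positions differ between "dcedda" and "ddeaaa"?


Comparing "dcedda" and "ddeaaa" position by position:
  Position 0: 'd' vs 'd' => same
  Position 1: 'c' vs 'd' => DIFFER
  Position 2: 'e' vs 'e' => same
  Position 3: 'd' vs 'a' => DIFFER
  Position 4: 'd' vs 'a' => DIFFER
  Position 5: 'a' vs 'a' => same
Positions that differ: 3

3


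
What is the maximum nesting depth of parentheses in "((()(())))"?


Input: "((()(())))"
Tracking depth:
  Position 0 '(': depth becomes 1
  Position 1 '(': depth becomes 2
  Position 2 '(': depth becomes 3
  Position 3 ')': depth becomes 2
  Position 4 '(': depth becomes 3
  Position 5 '(': depth becomes 4
  Position 6 ')': depth becomes 3
  Position 7 ')': depth becomes 2
  Position 8 ')': depth becomes 1
  Position 9 ')': depth becomes 0
Maximum depth reached: 4

4


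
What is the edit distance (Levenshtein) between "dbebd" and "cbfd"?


Computing edit distance: "dbebd" -> "cbfd"
DP table:
           c    b    f    d
      0    1    2    3    4
  d   1    1    2    3    3
  b   2    2    1    2    3
  e   3    3    2    2    3
  b   4    4    3    3    3
  d   5    5    4    4    3
Edit distance = dp[5][4] = 3

3


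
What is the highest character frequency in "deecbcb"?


Input: deecbcb
Character counts:
  'b': 2
  'c': 2
  'd': 1
  'e': 2
Maximum frequency: 2

2


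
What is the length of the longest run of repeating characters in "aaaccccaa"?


Input: "aaaccccaa"
Scanning for longest run:
  Position 1 ('a'): continues run of 'a', length=2
  Position 2 ('a'): continues run of 'a', length=3
  Position 3 ('c'): new char, reset run to 1
  Position 4 ('c'): continues run of 'c', length=2
  Position 5 ('c'): continues run of 'c', length=3
  Position 6 ('c'): continues run of 'c', length=4
  Position 7 ('a'): new char, reset run to 1
  Position 8 ('a'): continues run of 'a', length=2
Longest run: 'c' with length 4

4


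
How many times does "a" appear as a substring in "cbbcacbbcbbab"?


Searching for "a" in "cbbcacbbcbbab"
Scanning each position:
  Position 0: "c" => no
  Position 1: "b" => no
  Position 2: "b" => no
  Position 3: "c" => no
  Position 4: "a" => MATCH
  Position 5: "c" => no
  Position 6: "b" => no
  Position 7: "b" => no
  Position 8: "c" => no
  Position 9: "b" => no
  Position 10: "b" => no
  Position 11: "a" => MATCH
  Position 12: "b" => no
Total occurrences: 2

2


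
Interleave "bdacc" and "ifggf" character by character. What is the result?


Interleaving "bdacc" and "ifggf":
  Position 0: 'b' from first, 'i' from second => "bi"
  Position 1: 'd' from first, 'f' from second => "df"
  Position 2: 'a' from first, 'g' from second => "ag"
  Position 3: 'c' from first, 'g' from second => "cg"
  Position 4: 'c' from first, 'f' from second => "cf"
Result: bidfagcgcf

bidfagcgcf


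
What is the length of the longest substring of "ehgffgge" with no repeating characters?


Input: "ehgffgge"
Sliding window (track last position of each char):
  Position 0 ('e'): window [0,0] length 1 -- new best
  Position 1 ('h'): window [0,1] length 2 -- new best
  Position 2 ('g'): window [0,2] length 3 -- new best
  Position 3 ('f'): window [0,3] length 4 -- new best
  Position 4 ('f'): repeat (last at 3), move window start to 4
  Position 4 ('f'): window [4,4] length 1
  Position 5 ('g'): window [4,5] length 2
  Position 6 ('g'): repeat (last at 5), move window start to 6
  Position 6 ('g'): window [6,6] length 1
  Position 7 ('e'): window [6,7] length 2
Longest substring with no repeats: "ehgf" with length 4

4


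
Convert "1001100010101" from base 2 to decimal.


Input: "1001100010101" in base 2
Positional expansion:
  Digit '1' (value 1) x 2^12 = 4096
  Digit '0' (value 0) x 2^11 = 0
  Digit '0' (value 0) x 2^10 = 0
  Digit '1' (value 1) x 2^9 = 512
  Digit '1' (value 1) x 2^8 = 256
  Digit '0' (value 0) x 2^7 = 0
  Digit '0' (value 0) x 2^6 = 0
  Digit '0' (value 0) x 2^5 = 0
  Digit '1' (value 1) x 2^4 = 16
  Digit '0' (value 0) x 2^3 = 0
  Digit '1' (value 1) x 2^2 = 4
  Digit '0' (value 0) x 2^1 = 0
  Digit '1' (value 1) x 2^0 = 1
Sum = 4885

4885


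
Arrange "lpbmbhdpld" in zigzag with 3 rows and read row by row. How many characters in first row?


Zigzag "lpbmbhdpld" into 3 rows:
Placing characters:
  'l' => row 0
  'p' => row 1
  'b' => row 2
  'm' => row 1
  'b' => row 0
  'h' => row 1
  'd' => row 2
  'p' => row 1
  'l' => row 0
  'd' => row 1
Rows:
  Row 0: "lbl"
  Row 1: "pmhpd"
  Row 2: "bd"
First row length: 3

3


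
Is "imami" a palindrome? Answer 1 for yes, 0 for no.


Input: imami
Reversed: imami
  Compare pos 0 ('i') with pos 4 ('i'): match
  Compare pos 1 ('m') with pos 3 ('m'): match
Result: palindrome

1


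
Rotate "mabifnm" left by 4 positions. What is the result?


Input: "mabifnm", rotate left by 4
First 4 characters: "mabi"
Remaining characters: "fnm"
Concatenate remaining + first: "fnm" + "mabi" = "fnmmabi"

fnmmabi


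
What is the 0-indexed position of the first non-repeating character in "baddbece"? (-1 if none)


Input: baddbece
Character frequencies:
  'a': 1
  'b': 2
  'c': 1
  'd': 2
  'e': 2
Scanning left to right for freq == 1:
  Position 0 ('b'): freq=2, skip
  Position 1 ('a'): unique! => answer = 1

1


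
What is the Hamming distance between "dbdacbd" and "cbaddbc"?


Comparing "dbdacbd" and "cbaddbc" position by position:
  Position 0: 'd' vs 'c' => differ
  Position 1: 'b' vs 'b' => same
  Position 2: 'd' vs 'a' => differ
  Position 3: 'a' vs 'd' => differ
  Position 4: 'c' vs 'd' => differ
  Position 5: 'b' vs 'b' => same
  Position 6: 'd' vs 'c' => differ
Total differences (Hamming distance): 5

5


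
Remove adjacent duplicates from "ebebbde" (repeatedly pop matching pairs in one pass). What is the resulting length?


Input: ebebbde
Stack-based adjacent duplicate removal:
  Read 'e': push. Stack: e
  Read 'b': push. Stack: eb
  Read 'e': push. Stack: ebe
  Read 'b': push. Stack: ebeb
  Read 'b': matches stack top 'b' => pop. Stack: ebe
  Read 'd': push. Stack: ebed
  Read 'e': push. Stack: ebede
Final stack: "ebede" (length 5)

5


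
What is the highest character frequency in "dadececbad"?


Input: dadececbad
Character counts:
  'a': 2
  'b': 1
  'c': 2
  'd': 3
  'e': 2
Maximum frequency: 3

3


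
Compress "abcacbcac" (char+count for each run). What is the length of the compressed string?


Input: abcacbcac
Runs:
  'a' x 1 => "a1"
  'b' x 1 => "b1"
  'c' x 1 => "c1"
  'a' x 1 => "a1"
  'c' x 1 => "c1"
  'b' x 1 => "b1"
  'c' x 1 => "c1"
  'a' x 1 => "a1"
  'c' x 1 => "c1"
Compressed: "a1b1c1a1c1b1c1a1c1"
Compressed length: 18

18


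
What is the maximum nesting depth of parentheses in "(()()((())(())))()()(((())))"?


Input: "(()()((())(())))()()(((())))"
Tracking depth:
  Position 0 '(': depth becomes 1
  Position 1 '(': depth becomes 2
  Position 2 ')': depth becomes 1
  Position 3 '(': depth becomes 2
  Position 4 ')': depth becomes 1
  Position 5 '(': depth becomes 2
  Position 6 '(': depth becomes 3
  Position 7 '(': depth becomes 4
  Position 8 ')': depth becomes 3
  Position 9 ')': depth becomes 2
  Position 10 '(': depth becomes 3
  Position 11 '(': depth becomes 4
  Position 12 ')': depth becomes 3
  Position 13 ')': depth becomes 2
  Position 14 ')': depth becomes 1
  Position 15 ')': depth becomes 0
  Position 16 '(': depth becomes 1
  Position 17 ')': depth becomes 0
  Position 18 '(': depth becomes 1
  Position 19 ')': depth becomes 0
  Position 20 '(': depth becomes 1
  Position 21 '(': depth becomes 2
  Position 22 '(': depth becomes 3
  Position 23 '(': depth becomes 4
  Position 24 ')': depth becomes 3
  Position 25 ')': depth becomes 2
  Position 26 ')': depth becomes 1
  Position 27 ')': depth becomes 0
Maximum depth reached: 4

4


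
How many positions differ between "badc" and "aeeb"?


Comparing "badc" and "aeeb" position by position:
  Position 0: 'b' vs 'a' => DIFFER
  Position 1: 'a' vs 'e' => DIFFER
  Position 2: 'd' vs 'e' => DIFFER
  Position 3: 'c' vs 'b' => DIFFER
Positions that differ: 4

4


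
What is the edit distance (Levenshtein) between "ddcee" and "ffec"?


Computing edit distance: "ddcee" -> "ffec"
DP table:
           f    f    e    c
      0    1    2    3    4
  d   1    1    2    3    4
  d   2    2    2    3    4
  c   3    3    3    3    3
  e   4    4    4    3    4
  e   5    5    5    4    4
Edit distance = dp[5][4] = 4

4


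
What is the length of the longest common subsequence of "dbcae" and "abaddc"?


LCS of "dbcae" and "abaddc"
DP table:
           a    b    a    d    d    c
      0    0    0    0    0    0    0
  d   0    0    0    0    1    1    1
  b   0    0    1    1    1    1    1
  c   0    0    1    1    1    1    2
  a   0    1    1    2    2    2    2
  e   0    1    1    2    2    2    2
LCS length = dp[5][6] = 2

2


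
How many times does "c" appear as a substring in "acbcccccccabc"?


Searching for "c" in "acbcccccccabc"
Scanning each position:
  Position 0: "a" => no
  Position 1: "c" => MATCH
  Position 2: "b" => no
  Position 3: "c" => MATCH
  Position 4: "c" => MATCH
  Position 5: "c" => MATCH
  Position 6: "c" => MATCH
  Position 7: "c" => MATCH
  Position 8: "c" => MATCH
  Position 9: "c" => MATCH
  Position 10: "a" => no
  Position 11: "b" => no
  Position 12: "c" => MATCH
Total occurrences: 9

9


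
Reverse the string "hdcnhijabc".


Input: hdcnhijabc
Reading characters right to left:
  Position 9: 'c'
  Position 8: 'b'
  Position 7: 'a'
  Position 6: 'j'
  Position 5: 'i'
  Position 4: 'h'
  Position 3: 'n'
  Position 2: 'c'
  Position 1: 'd'
  Position 0: 'h'
Reversed: cbajihncdh

cbajihncdh


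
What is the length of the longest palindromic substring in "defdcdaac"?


Input: "defdcdaac"
Checking substrings for palindromes:
  [3:6] "dcd" (len 3) => palindrome
  [6:8] "aa" (len 2) => palindrome
Longest palindromic substring: "dcd" with length 3

3


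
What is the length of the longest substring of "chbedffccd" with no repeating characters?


Input: "chbedffccd"
Sliding window (track last position of each char):
  Position 0 ('c'): window [0,0] length 1 -- new best
  Position 1 ('h'): window [0,1] length 2 -- new best
  Position 2 ('b'): window [0,2] length 3 -- new best
  Position 3 ('e'): window [0,3] length 4 -- new best
  Position 4 ('d'): window [0,4] length 5 -- new best
  Position 5 ('f'): window [0,5] length 6 -- new best
  Position 6 ('f'): repeat (last at 5), move window start to 6
  Position 6 ('f'): window [6,6] length 1
  Position 7 ('c'): window [6,7] length 2
  Position 8 ('c'): repeat (last at 7), move window start to 8
  Position 8 ('c'): window [8,8] length 1
  Position 9 ('d'): window [8,9] length 2
Longest substring with no repeats: "chbedf" with length 6

6


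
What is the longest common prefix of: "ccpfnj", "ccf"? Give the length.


Words: ccpfnj, ccf
  Position 0: all 'c' => match
  Position 1: all 'c' => match
  Position 2: ('p', 'f') => mismatch, stop
LCP = "cc" (length 2)

2


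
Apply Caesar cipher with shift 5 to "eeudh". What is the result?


Caesar cipher: shift "eeudh" by 5
  'e' (pos 4) + 5 = pos 9 = 'j'
  'e' (pos 4) + 5 = pos 9 = 'j'
  'u' (pos 20) + 5 = pos 25 = 'z'
  'd' (pos 3) + 5 = pos 8 = 'i'
  'h' (pos 7) + 5 = pos 12 = 'm'
Result: jjzim

jjzim


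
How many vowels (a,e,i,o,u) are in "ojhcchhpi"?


Input: ojhcchhpi
Checking each character:
  'o' at position 0: vowel (running total: 1)
  'j' at position 1: consonant
  'h' at position 2: consonant
  'c' at position 3: consonant
  'c' at position 4: consonant
  'h' at position 5: consonant
  'h' at position 6: consonant
  'p' at position 7: consonant
  'i' at position 8: vowel (running total: 2)
Total vowels: 2

2


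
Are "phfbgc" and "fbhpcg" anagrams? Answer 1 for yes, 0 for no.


Strings: "phfbgc", "fbhpcg"
Sorted first:  bcfghp
Sorted second: bcfghp
Sorted forms match => anagrams

1


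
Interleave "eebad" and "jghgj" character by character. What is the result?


Interleaving "eebad" and "jghgj":
  Position 0: 'e' from first, 'j' from second => "ej"
  Position 1: 'e' from first, 'g' from second => "eg"
  Position 2: 'b' from first, 'h' from second => "bh"
  Position 3: 'a' from first, 'g' from second => "ag"
  Position 4: 'd' from first, 'j' from second => "dj"
Result: ejegbhagdj

ejegbhagdj


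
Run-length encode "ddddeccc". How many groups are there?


Input: ddddeccc
Scanning for consecutive runs:
  Group 1: 'd' x 4 (positions 0-3)
  Group 2: 'e' x 1 (positions 4-4)
  Group 3: 'c' x 3 (positions 5-7)
Total groups: 3

3


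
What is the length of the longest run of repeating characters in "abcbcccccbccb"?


Input: "abcbcccccbccb"
Scanning for longest run:
  Position 1 ('b'): new char, reset run to 1
  Position 2 ('c'): new char, reset run to 1
  Position 3 ('b'): new char, reset run to 1
  Position 4 ('c'): new char, reset run to 1
  Position 5 ('c'): continues run of 'c', length=2
  Position 6 ('c'): continues run of 'c', length=3
  Position 7 ('c'): continues run of 'c', length=4
  Position 8 ('c'): continues run of 'c', length=5
  Position 9 ('b'): new char, reset run to 1
  Position 10 ('c'): new char, reset run to 1
  Position 11 ('c'): continues run of 'c', length=2
  Position 12 ('b'): new char, reset run to 1
Longest run: 'c' with length 5

5


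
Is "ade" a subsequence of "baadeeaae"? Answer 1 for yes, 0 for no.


Check if "ade" is a subsequence of "baadeeaae"
Greedy scan:
  Position 0 ('b'): no match needed
  Position 1 ('a'): matches sub[0] = 'a'
  Position 2 ('a'): no match needed
  Position 3 ('d'): matches sub[1] = 'd'
  Position 4 ('e'): matches sub[2] = 'e'
  Position 5 ('e'): no match needed
  Position 6 ('a'): no match needed
  Position 7 ('a'): no match needed
  Position 8 ('e'): no match needed
All 3 characters matched => is a subsequence

1


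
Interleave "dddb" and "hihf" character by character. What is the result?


Interleaving "dddb" and "hihf":
  Position 0: 'd' from first, 'h' from second => "dh"
  Position 1: 'd' from first, 'i' from second => "di"
  Position 2: 'd' from first, 'h' from second => "dh"
  Position 3: 'b' from first, 'f' from second => "bf"
Result: dhdidhbf

dhdidhbf


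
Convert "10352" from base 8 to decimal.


Input: "10352" in base 8
Positional expansion:
  Digit '1' (value 1) x 8^4 = 4096
  Digit '0' (value 0) x 8^3 = 0
  Digit '3' (value 3) x 8^2 = 192
  Digit '5' (value 5) x 8^1 = 40
  Digit '2' (value 2) x 8^0 = 2
Sum = 4330

4330


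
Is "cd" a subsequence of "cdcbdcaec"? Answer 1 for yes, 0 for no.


Check if "cd" is a subsequence of "cdcbdcaec"
Greedy scan:
  Position 0 ('c'): matches sub[0] = 'c'
  Position 1 ('d'): matches sub[1] = 'd'
  Position 2 ('c'): no match needed
  Position 3 ('b'): no match needed
  Position 4 ('d'): no match needed
  Position 5 ('c'): no match needed
  Position 6 ('a'): no match needed
  Position 7 ('e'): no match needed
  Position 8 ('c'): no match needed
All 2 characters matched => is a subsequence

1


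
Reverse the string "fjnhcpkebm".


Input: fjnhcpkebm
Reading characters right to left:
  Position 9: 'm'
  Position 8: 'b'
  Position 7: 'e'
  Position 6: 'k'
  Position 5: 'p'
  Position 4: 'c'
  Position 3: 'h'
  Position 2: 'n'
  Position 1: 'j'
  Position 0: 'f'
Reversed: mbekpchnjf

mbekpchnjf


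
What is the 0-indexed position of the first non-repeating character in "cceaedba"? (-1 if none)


Input: cceaedba
Character frequencies:
  'a': 2
  'b': 1
  'c': 2
  'd': 1
  'e': 2
Scanning left to right for freq == 1:
  Position 0 ('c'): freq=2, skip
  Position 1 ('c'): freq=2, skip
  Position 2 ('e'): freq=2, skip
  Position 3 ('a'): freq=2, skip
  Position 4 ('e'): freq=2, skip
  Position 5 ('d'): unique! => answer = 5

5


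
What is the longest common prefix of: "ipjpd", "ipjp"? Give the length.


Words: ipjpd, ipjp
  Position 0: all 'i' => match
  Position 1: all 'p' => match
  Position 2: all 'j' => match
  Position 3: all 'p' => match
LCP = "ipjp" (length 4)

4


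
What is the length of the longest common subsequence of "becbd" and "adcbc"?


LCS of "becbd" and "adcbc"
DP table:
           a    d    c    b    c
      0    0    0    0    0    0
  b   0    0    0    0    1    1
  e   0    0    0    0    1    1
  c   0    0    0    1    1    2
  b   0    0    0    1    2    2
  d   0    0    1    1    2    2
LCS length = dp[5][5] = 2

2


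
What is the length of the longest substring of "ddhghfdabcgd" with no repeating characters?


Input: "ddhghfdabcgd"
Sliding window (track last position of each char):
  Position 0 ('d'): window [0,0] length 1 -- new best
  Position 1 ('d'): repeat (last at 0), move window start to 1
  Position 1 ('d'): window [1,1] length 1
  Position 2 ('h'): window [1,2] length 2 -- new best
  Position 3 ('g'): window [1,3] length 3 -- new best
  Position 4 ('h'): repeat (last at 2), move window start to 3
  Position 4 ('h'): window [3,4] length 2
  Position 5 ('f'): window [3,5] length 3
  Position 6 ('d'): window [3,6] length 4 -- new best
  Position 7 ('a'): window [3,7] length 5 -- new best
  Position 8 ('b'): window [3,8] length 6 -- new best
  Position 9 ('c'): window [3,9] length 7 -- new best
  Position 10 ('g'): repeat (last at 3), move window start to 4
  Position 10 ('g'): window [4,10] length 7
  Position 11 ('d'): repeat (last at 6), move window start to 7
  Position 11 ('d'): window [7,11] length 5
Longest substring with no repeats: "ghfdabc" with length 7

7


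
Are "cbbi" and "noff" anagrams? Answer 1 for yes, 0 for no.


Strings: "cbbi", "noff"
Sorted first:  bbci
Sorted second: ffno
Differ at position 0: 'b' vs 'f' => not anagrams

0


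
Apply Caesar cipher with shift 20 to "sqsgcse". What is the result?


Caesar cipher: shift "sqsgcse" by 20
  's' (pos 18) + 20 = pos 12 = 'm'
  'q' (pos 16) + 20 = pos 10 = 'k'
  's' (pos 18) + 20 = pos 12 = 'm'
  'g' (pos 6) + 20 = pos 0 = 'a'
  'c' (pos 2) + 20 = pos 22 = 'w'
  's' (pos 18) + 20 = pos 12 = 'm'
  'e' (pos 4) + 20 = pos 24 = 'y'
Result: mkmawmy

mkmawmy


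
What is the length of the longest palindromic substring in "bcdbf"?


Input: "bcdbf"
Checking substrings for palindromes:
  No multi-char palindromic substrings found
Longest palindromic substring: "b" with length 1

1


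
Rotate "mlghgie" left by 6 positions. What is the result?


Input: "mlghgie", rotate left by 6
First 6 characters: "mlghgi"
Remaining characters: "e"
Concatenate remaining + first: "e" + "mlghgi" = "emlghgi"

emlghgi


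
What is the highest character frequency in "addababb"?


Input: addababb
Character counts:
  'a': 3
  'b': 3
  'd': 2
Maximum frequency: 3

3


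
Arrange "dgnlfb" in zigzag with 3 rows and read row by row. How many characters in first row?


Zigzag "dgnlfb" into 3 rows:
Placing characters:
  'd' => row 0
  'g' => row 1
  'n' => row 2
  'l' => row 1
  'f' => row 0
  'b' => row 1
Rows:
  Row 0: "df"
  Row 1: "glb"
  Row 2: "n"
First row length: 2

2


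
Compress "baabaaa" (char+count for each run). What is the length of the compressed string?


Input: baabaaa
Runs:
  'b' x 1 => "b1"
  'a' x 2 => "a2"
  'b' x 1 => "b1"
  'a' x 3 => "a3"
Compressed: "b1a2b1a3"
Compressed length: 8

8


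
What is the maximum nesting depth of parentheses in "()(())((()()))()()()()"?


Input: "()(())((()()))()()()()"
Tracking depth:
  Position 0 '(': depth becomes 1
  Position 1 ')': depth becomes 0
  Position 2 '(': depth becomes 1
  Position 3 '(': depth becomes 2
  Position 4 ')': depth becomes 1
  Position 5 ')': depth becomes 0
  Position 6 '(': depth becomes 1
  Position 7 '(': depth becomes 2
  Position 8 '(': depth becomes 3
  Position 9 ')': depth becomes 2
  Position 10 '(': depth becomes 3
  Position 11 ')': depth becomes 2
  Position 12 ')': depth becomes 1
  Position 13 ')': depth becomes 0
  Position 14 '(': depth becomes 1
  Position 15 ')': depth becomes 0
  Position 16 '(': depth becomes 1
  Position 17 ')': depth becomes 0
  Position 18 '(': depth becomes 1
  Position 19 ')': depth becomes 0
  Position 20 '(': depth becomes 1
  Position 21 ')': depth becomes 0
Maximum depth reached: 3

3


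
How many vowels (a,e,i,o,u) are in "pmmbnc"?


Input: pmmbnc
Checking each character:
  'p' at position 0: consonant
  'm' at position 1: consonant
  'm' at position 2: consonant
  'b' at position 3: consonant
  'n' at position 4: consonant
  'c' at position 5: consonant
Total vowels: 0

0


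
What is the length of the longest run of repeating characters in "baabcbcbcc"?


Input: "baabcbcbcc"
Scanning for longest run:
  Position 1 ('a'): new char, reset run to 1
  Position 2 ('a'): continues run of 'a', length=2
  Position 3 ('b'): new char, reset run to 1
  Position 4 ('c'): new char, reset run to 1
  Position 5 ('b'): new char, reset run to 1
  Position 6 ('c'): new char, reset run to 1
  Position 7 ('b'): new char, reset run to 1
  Position 8 ('c'): new char, reset run to 1
  Position 9 ('c'): continues run of 'c', length=2
Longest run: 'a' with length 2

2


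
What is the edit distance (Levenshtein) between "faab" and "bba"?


Computing edit distance: "faab" -> "bba"
DP table:
           b    b    a
      0    1    2    3
  f   1    1    2    3
  a   2    2    2    2
  a   3    3    3    2
  b   4    3    3    3
Edit distance = dp[4][3] = 3

3


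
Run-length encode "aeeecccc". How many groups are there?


Input: aeeecccc
Scanning for consecutive runs:
  Group 1: 'a' x 1 (positions 0-0)
  Group 2: 'e' x 3 (positions 1-3)
  Group 3: 'c' x 4 (positions 4-7)
Total groups: 3

3


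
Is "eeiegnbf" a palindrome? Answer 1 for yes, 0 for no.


Input: eeiegnbf
Reversed: fbngeiee
  Compare pos 0 ('e') with pos 7 ('f'): MISMATCH
  Compare pos 1 ('e') with pos 6 ('b'): MISMATCH
  Compare pos 2 ('i') with pos 5 ('n'): MISMATCH
  Compare pos 3 ('e') with pos 4 ('g'): MISMATCH
Result: not a palindrome

0


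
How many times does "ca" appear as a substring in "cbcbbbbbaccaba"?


Searching for "ca" in "cbcbbbbbaccaba"
Scanning each position:
  Position 0: "cb" => no
  Position 1: "bc" => no
  Position 2: "cb" => no
  Position 3: "bb" => no
  Position 4: "bb" => no
  Position 5: "bb" => no
  Position 6: "bb" => no
  Position 7: "ba" => no
  Position 8: "ac" => no
  Position 9: "cc" => no
  Position 10: "ca" => MATCH
  Position 11: "ab" => no
  Position 12: "ba" => no
Total occurrences: 1

1


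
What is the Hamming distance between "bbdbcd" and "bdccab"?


Comparing "bbdbcd" and "bdccab" position by position:
  Position 0: 'b' vs 'b' => same
  Position 1: 'b' vs 'd' => differ
  Position 2: 'd' vs 'c' => differ
  Position 3: 'b' vs 'c' => differ
  Position 4: 'c' vs 'a' => differ
  Position 5: 'd' vs 'b' => differ
Total differences (Hamming distance): 5

5


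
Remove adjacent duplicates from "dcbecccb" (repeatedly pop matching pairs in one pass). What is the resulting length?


Input: dcbecccb
Stack-based adjacent duplicate removal:
  Read 'd': push. Stack: d
  Read 'c': push. Stack: dc
  Read 'b': push. Stack: dcb
  Read 'e': push. Stack: dcbe
  Read 'c': push. Stack: dcbec
  Read 'c': matches stack top 'c' => pop. Stack: dcbe
  Read 'c': push. Stack: dcbec
  Read 'b': push. Stack: dcbecb
Final stack: "dcbecb" (length 6)

6


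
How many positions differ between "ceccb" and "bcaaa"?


Comparing "ceccb" and "bcaaa" position by position:
  Position 0: 'c' vs 'b' => DIFFER
  Position 1: 'e' vs 'c' => DIFFER
  Position 2: 'c' vs 'a' => DIFFER
  Position 3: 'c' vs 'a' => DIFFER
  Position 4: 'b' vs 'a' => DIFFER
Positions that differ: 5

5


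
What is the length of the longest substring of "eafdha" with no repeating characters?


Input: "eafdha"
Sliding window (track last position of each char):
  Position 0 ('e'): window [0,0] length 1 -- new best
  Position 1 ('a'): window [0,1] length 2 -- new best
  Position 2 ('f'): window [0,2] length 3 -- new best
  Position 3 ('d'): window [0,3] length 4 -- new best
  Position 4 ('h'): window [0,4] length 5 -- new best
  Position 5 ('a'): repeat (last at 1), move window start to 2
  Position 5 ('a'): window [2,5] length 4
Longest substring with no repeats: "eafdh" with length 5

5


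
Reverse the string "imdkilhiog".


Input: imdkilhiog
Reading characters right to left:
  Position 9: 'g'
  Position 8: 'o'
  Position 7: 'i'
  Position 6: 'h'
  Position 5: 'l'
  Position 4: 'i'
  Position 3: 'k'
  Position 2: 'd'
  Position 1: 'm'
  Position 0: 'i'
Reversed: goihlikdmi

goihlikdmi


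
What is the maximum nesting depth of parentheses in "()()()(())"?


Input: "()()()(())"
Tracking depth:
  Position 0 '(': depth becomes 1
  Position 1 ')': depth becomes 0
  Position 2 '(': depth becomes 1
  Position 3 ')': depth becomes 0
  Position 4 '(': depth becomes 1
  Position 5 ')': depth becomes 0
  Position 6 '(': depth becomes 1
  Position 7 '(': depth becomes 2
  Position 8 ')': depth becomes 1
  Position 9 ')': depth becomes 0
Maximum depth reached: 2

2


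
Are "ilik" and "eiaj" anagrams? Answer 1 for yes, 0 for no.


Strings: "ilik", "eiaj"
Sorted first:  iikl
Sorted second: aeij
Differ at position 0: 'i' vs 'a' => not anagrams

0


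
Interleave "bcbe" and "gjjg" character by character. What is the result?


Interleaving "bcbe" and "gjjg":
  Position 0: 'b' from first, 'g' from second => "bg"
  Position 1: 'c' from first, 'j' from second => "cj"
  Position 2: 'b' from first, 'j' from second => "bj"
  Position 3: 'e' from first, 'g' from second => "eg"
Result: bgcjbjeg

bgcjbjeg


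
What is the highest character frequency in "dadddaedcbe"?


Input: dadddaedcbe
Character counts:
  'a': 2
  'b': 1
  'c': 1
  'd': 5
  'e': 2
Maximum frequency: 5

5


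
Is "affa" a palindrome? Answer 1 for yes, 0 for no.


Input: affa
Reversed: affa
  Compare pos 0 ('a') with pos 3 ('a'): match
  Compare pos 1 ('f') with pos 2 ('f'): match
Result: palindrome

1


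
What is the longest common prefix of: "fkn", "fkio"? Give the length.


Words: fkn, fkio
  Position 0: all 'f' => match
  Position 1: all 'k' => match
  Position 2: ('n', 'i') => mismatch, stop
LCP = "fk" (length 2)

2


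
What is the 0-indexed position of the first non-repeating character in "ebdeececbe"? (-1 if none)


Input: ebdeececbe
Character frequencies:
  'b': 2
  'c': 2
  'd': 1
  'e': 5
Scanning left to right for freq == 1:
  Position 0 ('e'): freq=5, skip
  Position 1 ('b'): freq=2, skip
  Position 2 ('d'): unique! => answer = 2

2


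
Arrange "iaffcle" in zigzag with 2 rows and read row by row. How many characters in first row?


Zigzag "iaffcle" into 2 rows:
Placing characters:
  'i' => row 0
  'a' => row 1
  'f' => row 0
  'f' => row 1
  'c' => row 0
  'l' => row 1
  'e' => row 0
Rows:
  Row 0: "ifce"
  Row 1: "afl"
First row length: 4

4


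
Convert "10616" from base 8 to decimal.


Input: "10616" in base 8
Positional expansion:
  Digit '1' (value 1) x 8^4 = 4096
  Digit '0' (value 0) x 8^3 = 0
  Digit '6' (value 6) x 8^2 = 384
  Digit '1' (value 1) x 8^1 = 8
  Digit '6' (value 6) x 8^0 = 6
Sum = 4494

4494


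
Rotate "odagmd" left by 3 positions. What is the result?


Input: "odagmd", rotate left by 3
First 3 characters: "oda"
Remaining characters: "gmd"
Concatenate remaining + first: "gmd" + "oda" = "gmdoda"

gmdoda


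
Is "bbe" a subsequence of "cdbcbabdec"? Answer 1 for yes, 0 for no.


Check if "bbe" is a subsequence of "cdbcbabdec"
Greedy scan:
  Position 0 ('c'): no match needed
  Position 1 ('d'): no match needed
  Position 2 ('b'): matches sub[0] = 'b'
  Position 3 ('c'): no match needed
  Position 4 ('b'): matches sub[1] = 'b'
  Position 5 ('a'): no match needed
  Position 6 ('b'): no match needed
  Position 7 ('d'): no match needed
  Position 8 ('e'): matches sub[2] = 'e'
  Position 9 ('c'): no match needed
All 3 characters matched => is a subsequence

1


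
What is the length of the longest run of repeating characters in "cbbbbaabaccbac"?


Input: "cbbbbaabaccbac"
Scanning for longest run:
  Position 1 ('b'): new char, reset run to 1
  Position 2 ('b'): continues run of 'b', length=2
  Position 3 ('b'): continues run of 'b', length=3
  Position 4 ('b'): continues run of 'b', length=4
  Position 5 ('a'): new char, reset run to 1
  Position 6 ('a'): continues run of 'a', length=2
  Position 7 ('b'): new char, reset run to 1
  Position 8 ('a'): new char, reset run to 1
  Position 9 ('c'): new char, reset run to 1
  Position 10 ('c'): continues run of 'c', length=2
  Position 11 ('b'): new char, reset run to 1
  Position 12 ('a'): new char, reset run to 1
  Position 13 ('c'): new char, reset run to 1
Longest run: 'b' with length 4

4


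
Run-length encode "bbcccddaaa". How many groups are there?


Input: bbcccddaaa
Scanning for consecutive runs:
  Group 1: 'b' x 2 (positions 0-1)
  Group 2: 'c' x 3 (positions 2-4)
  Group 3: 'd' x 2 (positions 5-6)
  Group 4: 'a' x 3 (positions 7-9)
Total groups: 4

4


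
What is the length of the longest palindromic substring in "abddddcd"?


Input: "abddddcd"
Checking substrings for palindromes:
  [2:6] "dddd" (len 4) => palindrome
  [2:5] "ddd" (len 3) => palindrome
  [3:6] "ddd" (len 3) => palindrome
  [5:8] "dcd" (len 3) => palindrome
  [2:4] "dd" (len 2) => palindrome
  [3:5] "dd" (len 2) => palindrome
Longest palindromic substring: "dddd" with length 4

4


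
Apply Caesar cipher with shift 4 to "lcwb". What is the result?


Caesar cipher: shift "lcwb" by 4
  'l' (pos 11) + 4 = pos 15 = 'p'
  'c' (pos 2) + 4 = pos 6 = 'g'
  'w' (pos 22) + 4 = pos 0 = 'a'
  'b' (pos 1) + 4 = pos 5 = 'f'
Result: pgaf

pgaf


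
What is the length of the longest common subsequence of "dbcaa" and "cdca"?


LCS of "dbcaa" and "cdca"
DP table:
           c    d    c    a
      0    0    0    0    0
  d   0    0    1    1    1
  b   0    0    1    1    1
  c   0    1    1    2    2
  a   0    1    1    2    3
  a   0    1    1    2    3
LCS length = dp[5][4] = 3

3


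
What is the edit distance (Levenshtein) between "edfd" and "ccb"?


Computing edit distance: "edfd" -> "ccb"
DP table:
           c    c    b
      0    1    2    3
  e   1    1    2    3
  d   2    2    2    3
  f   3    3    3    3
  d   4    4    4    4
Edit distance = dp[4][3] = 4

4


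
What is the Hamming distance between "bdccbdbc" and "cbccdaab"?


Comparing "bdccbdbc" and "cbccdaab" position by position:
  Position 0: 'b' vs 'c' => differ
  Position 1: 'd' vs 'b' => differ
  Position 2: 'c' vs 'c' => same
  Position 3: 'c' vs 'c' => same
  Position 4: 'b' vs 'd' => differ
  Position 5: 'd' vs 'a' => differ
  Position 6: 'b' vs 'a' => differ
  Position 7: 'c' vs 'b' => differ
Total differences (Hamming distance): 6

6


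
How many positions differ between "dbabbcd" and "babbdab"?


Comparing "dbabbcd" and "babbdab" position by position:
  Position 0: 'd' vs 'b' => DIFFER
  Position 1: 'b' vs 'a' => DIFFER
  Position 2: 'a' vs 'b' => DIFFER
  Position 3: 'b' vs 'b' => same
  Position 4: 'b' vs 'd' => DIFFER
  Position 5: 'c' vs 'a' => DIFFER
  Position 6: 'd' vs 'b' => DIFFER
Positions that differ: 6

6


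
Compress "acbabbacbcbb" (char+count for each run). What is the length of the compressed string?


Input: acbabbacbcbb
Runs:
  'a' x 1 => "a1"
  'c' x 1 => "c1"
  'b' x 1 => "b1"
  'a' x 1 => "a1"
  'b' x 2 => "b2"
  'a' x 1 => "a1"
  'c' x 1 => "c1"
  'b' x 1 => "b1"
  'c' x 1 => "c1"
  'b' x 2 => "b2"
Compressed: "a1c1b1a1b2a1c1b1c1b2"
Compressed length: 20

20


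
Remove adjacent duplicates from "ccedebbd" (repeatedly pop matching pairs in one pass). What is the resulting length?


Input: ccedebbd
Stack-based adjacent duplicate removal:
  Read 'c': push. Stack: c
  Read 'c': matches stack top 'c' => pop. Stack: (empty)
  Read 'e': push. Stack: e
  Read 'd': push. Stack: ed
  Read 'e': push. Stack: ede
  Read 'b': push. Stack: edeb
  Read 'b': matches stack top 'b' => pop. Stack: ede
  Read 'd': push. Stack: eded
Final stack: "eded" (length 4)

4


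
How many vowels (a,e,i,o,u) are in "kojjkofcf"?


Input: kojjkofcf
Checking each character:
  'k' at position 0: consonant
  'o' at position 1: vowel (running total: 1)
  'j' at position 2: consonant
  'j' at position 3: consonant
  'k' at position 4: consonant
  'o' at position 5: vowel (running total: 2)
  'f' at position 6: consonant
  'c' at position 7: consonant
  'f' at position 8: consonant
Total vowels: 2

2


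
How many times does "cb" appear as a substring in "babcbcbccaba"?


Searching for "cb" in "babcbcbccaba"
Scanning each position:
  Position 0: "ba" => no
  Position 1: "ab" => no
  Position 2: "bc" => no
  Position 3: "cb" => MATCH
  Position 4: "bc" => no
  Position 5: "cb" => MATCH
  Position 6: "bc" => no
  Position 7: "cc" => no
  Position 8: "ca" => no
  Position 9: "ab" => no
  Position 10: "ba" => no
Total occurrences: 2

2


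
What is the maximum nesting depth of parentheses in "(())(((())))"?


Input: "(())(((())))"
Tracking depth:
  Position 0 '(': depth becomes 1
  Position 1 '(': depth becomes 2
  Position 2 ')': depth becomes 1
  Position 3 ')': depth becomes 0
  Position 4 '(': depth becomes 1
  Position 5 '(': depth becomes 2
  Position 6 '(': depth becomes 3
  Position 7 '(': depth becomes 4
  Position 8 ')': depth becomes 3
  Position 9 ')': depth becomes 2
  Position 10 ')': depth becomes 1
  Position 11 ')': depth becomes 0
Maximum depth reached: 4

4


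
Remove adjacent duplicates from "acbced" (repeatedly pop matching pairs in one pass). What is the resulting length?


Input: acbced
Stack-based adjacent duplicate removal:
  Read 'a': push. Stack: a
  Read 'c': push. Stack: ac
  Read 'b': push. Stack: acb
  Read 'c': push. Stack: acbc
  Read 'e': push. Stack: acbce
  Read 'd': push. Stack: acbced
Final stack: "acbced" (length 6)

6


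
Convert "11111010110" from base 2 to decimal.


Input: "11111010110" in base 2
Positional expansion:
  Digit '1' (value 1) x 2^10 = 1024
  Digit '1' (value 1) x 2^9 = 512
  Digit '1' (value 1) x 2^8 = 256
  Digit '1' (value 1) x 2^7 = 128
  Digit '1' (value 1) x 2^6 = 64
  Digit '0' (value 0) x 2^5 = 0
  Digit '1' (value 1) x 2^4 = 16
  Digit '0' (value 0) x 2^3 = 0
  Digit '1' (value 1) x 2^2 = 4
  Digit '1' (value 1) x 2^1 = 2
  Digit '0' (value 0) x 2^0 = 0
Sum = 2006

2006
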